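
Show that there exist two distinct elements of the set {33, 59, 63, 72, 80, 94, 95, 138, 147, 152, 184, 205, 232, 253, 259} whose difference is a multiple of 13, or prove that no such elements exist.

Both 33 and 59 leave remainder 7 on division by 13; their difference 26 = 2·13 is a multiple of 13.

33 and 59 are such a pair.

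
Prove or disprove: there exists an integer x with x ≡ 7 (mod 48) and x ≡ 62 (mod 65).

x = 1687

The moduli 48 and 65 are coprime, so by the Chinese Remainder Theorem a unique solution modulo 3120 exists.
Write x = 7 + 48t and require 7 + 48t ≡ 62 (mod 65), i.e. 48t ≡ 55 (mod 65).
Invert 48 mod 65 by the Euclidean algorithm: 65 = 1·48 + 17, 48 = 2·17 + 14, 17 = 1·14 + 3, 14 = 4·3 + 2, 3 = 1·2 + 1, 2 = 2·1 + 0; back-substituting, 1 = 3 − 1·2 = 3 − (14 − 4·3) = −14 + 5·3 = −14 + 5·(17 − 1·14) = 5·17 − 6·14 = 5·17 − 6·(48 − 2·17) = −6·48 + 17·17 = −6·48 + 17·(65 − 1·48) = 17·65 − 23·48. Hence 48·(-23) ≡ 1, so 48⁻¹ ≡ -23 ≡ 42 (mod 65).
Multiplying by 42: t ≡ 42·55 = 2310 ≡ 35 (mod 65).
Taking t = 35 gives x = 7 + 48·35 = 1687.
Verify: 1687 = 35·48 + 7 and 1687 = 25·65 + 62. ✓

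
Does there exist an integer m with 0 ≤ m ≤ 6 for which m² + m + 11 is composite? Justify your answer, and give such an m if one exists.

The values for m = 0, 1, …, 6 are 11, 13, 17, 23, 31, 41, 53, and each of these is prime.
So no value in the range makes the expression composite.

No such integer m in that range exists.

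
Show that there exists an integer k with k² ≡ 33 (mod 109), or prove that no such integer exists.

109 is prime, so by Euler's criterion 33 is a square mod 109 iff 33^((109−1)/2) = 33^54 ≡ 1 (mod 109).
Squaring successively (mod 109): 33^2 = 1089 ≡ 108; 33^4 ≡ 108² = 11664 ≡ 1; 33^8 ≡ 1² = 1 ≡ 1; 33^16 ≡ 1² = 1 ≡ 1; 33^32 ≡ 1² = 1 ≡ 1.
Since 54 = 32 + 16 + 4 + 2, 33^54 ≡ 1 · 1 · 1 · 108; multiplying out mod 109: 1·1 = 1 ≡ 1, then 1·1 = 1 ≡ 1, then 1·108 = 108 ≡ 108. Thus 33^54 ≡ 108 ≡ −1 (mod 109).
By Euler's criterion 33 is a quadratic non-residue mod 109: no k satisfies k² ≡ 33 (mod 109).

No, no such integer exists.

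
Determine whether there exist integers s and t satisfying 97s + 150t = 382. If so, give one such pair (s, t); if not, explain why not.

s = 106, t = -66

97 and 150 are coprime, so 97s + 150t ranges over all of ℤ.
Euclidean algorithm: 150 = 1·97 + 53, 97 = 1·53 + 44, 53 = 1·44 + 9, 44 = 4·9 + 8, 9 = 1·8 + 1, 8 = 8·1 + 0.
Unwinding: 1 = 9 − 1·8 = 9 − (44 − 4·9) = −44 + 5·9 = −44 + 5·(53 − 1·44) = 5·53 − 6·44 = 5·53 − 6·(97 − 1·53) = −6·97 + 11·53 = −6·97 + 11·(150 − 1·97) = 11·150 − 17·97, i.e. 97·(-17) + 150·11 = 1.
Multiplying through by 382: s = (-17)·382 = -6494, t = 11·382 = 4202 is a solution.
Adding 44·150 to s and subtracting 44·97 from t gives the tidier solution (106, -66).
Indeed 97·106 + 150·(-66) = 10282 − 9900 = 382.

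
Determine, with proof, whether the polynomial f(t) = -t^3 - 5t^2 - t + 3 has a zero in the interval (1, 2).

No.

f(1) = -4 and f(2) = -27, both negative, so a sign-change argument is unavailable; we show f keeps this sign on the whole interval.
Substitute t = 1 + u, where 0 < u < 1 on the interval. Expanding, f(1 + u) = -u^3 - 8u^2 - 14u - 4.
All 4 nonzero coefficients of this polynomial in u are negative; hence for u > 0 the value is a sum of negative terms (the constant -4 among them).
Therefore f(t) < 0 throughout (1, 2), and f has no zero there.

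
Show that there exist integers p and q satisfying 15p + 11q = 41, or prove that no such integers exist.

Since gcd(15, 11) = 1, every integer is an integer combination of 15 and 11.
Dividing repeatedly: 15 = 1·11 + 4, 11 = 2·4 + 3, 4 = 1·3 + 1, 3 = 3·1 + 0.
Unwinding: 1 = 4 − 1·3 = 4 − (11 − 2·4) = −11 + 3·4 = −11 + 3·(15 − 1·11) = 3·15 − 4·11, i.e. 15·3 + 11·(-4) = 1.
Scaling by 41 gives the particular solution (p, q) = (123, -164).
The general solution is p = 123 + 11k, q = -164 − 15k; taking k = -11 gives the smaller pair p = 2, q = 1.
Check: 15·2 + 11·1 = 30 + 11 = 41. ✓

p = 2, q = 1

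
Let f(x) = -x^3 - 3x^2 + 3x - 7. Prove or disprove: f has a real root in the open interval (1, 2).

f(1) = -8 and f(2) = -21, both negative, so a sign-change argument is unavailable; we show f keeps this sign on the whole interval.
Shift to the endpoint 1: with x = 1 + u (0 < u < 1), one computes f(1 + u) = -u^3 - 6u^2 - 6u - 8.
All 4 nonzero coefficients of this polynomial in u are negative; hence for u > 0 the value is a sum of negative terms (the constant -8 among them).
Therefore f(x) < 0 throughout (1, 2), and f has no zero there.

No.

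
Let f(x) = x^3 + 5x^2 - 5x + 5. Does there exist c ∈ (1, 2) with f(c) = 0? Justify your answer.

f has no root in that interval.

f(1) = 6 and f(2) = 23, both positive, so a sign-change argument is unavailable; we show f keeps this sign on the whole interval.
Substitute x = 1 + u, where 0 < u < 1 on the interval. Expanding, f(1 + u) = u^3 + 8u^2 + 8u + 6.
All 4 nonzero coefficients of this polynomial in u are positive; hence for u > 0 the value is a sum of positive terms (the constant 6 among them).
Therefore f(x) > 0 throughout (1, 2), and f has no zero there.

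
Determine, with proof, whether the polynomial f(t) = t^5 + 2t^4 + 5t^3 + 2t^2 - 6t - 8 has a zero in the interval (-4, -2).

The endpoint values f(-4) = -784 and f(-2) = -28 are both negative. Claim: f(t) < 0 for every t in (-4, -2).
Substitute t = -2 − u, where 0 < u < 2 on the interval. Expanding, f(-2 − u) = -u^5 - 8u^4 - 29u^3 - 60u^2 - 62u - 28.
The nonzero coefficients here are all negative, so for u > 0 every term is negative (or zero), and the constant term -28 is strictly negative.
Therefore f(t) < 0 throughout (-4, -2), and f has no zero there.

No such root exists.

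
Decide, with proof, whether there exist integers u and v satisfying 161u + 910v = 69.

No such integers exist.

gcd(161, 910) = 7, so every integer of the form 161u + 910v is a multiple of 7.
But 69 is not a multiple of 7 (it leaves remainder 6).
So the equation is unsolvable over ℤ.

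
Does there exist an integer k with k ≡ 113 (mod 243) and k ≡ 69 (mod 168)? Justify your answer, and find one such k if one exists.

Reduce both congruences modulo 3, which divides 243 and 168: they say k ≡ 113 (mod 3) and k ≡ 69 (mod 3).
However 113 ≡ 2 and 69 ≡ 0 (mod 3), and 2 ≠ 0.
So no integer satisfies both congruences.

No such integer exists.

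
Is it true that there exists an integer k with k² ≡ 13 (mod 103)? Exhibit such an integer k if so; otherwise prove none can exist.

Take k = 61. Then 61² = 3721 = 36·103 + 13, so 61² ≡ 13 (mod 103).

k = 61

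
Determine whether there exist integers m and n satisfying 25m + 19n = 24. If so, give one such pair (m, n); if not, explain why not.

25 and 19 are coprime, so 25m + 19n ranges over all of ℤ.
Dividing repeatedly: 25 = 1·19 + 6, 19 = 3·6 + 1, 6 = 6·1 + 0.
Unwinding: 1 = 19 − 3·6 = 19 − 3·(25 − 1·19) = −3·25 + 4·19, i.e. 25·(-3) + 19·4 = 1.
Multiplying through by 24: m = (-3)·24 = -72, n = 4·24 = 96 is a solution.
Adding 4·19 to m and subtracting 4·25 from n gives the tidier solution (4, -4).
Indeed 25·4 + 19·(-4) = 100 − 76 = 24.

m = 4, n = -4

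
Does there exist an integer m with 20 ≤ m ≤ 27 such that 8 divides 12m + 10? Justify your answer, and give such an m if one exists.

There is no such integer m in that range.

At m = 20, 12·20 + 10 = 250 ≡ 2 (mod 8), and each step in m adds 12 ≡ 4 (mod 8), giving residues 2, 6, 2, 6, 2, 6, 2, 6 for m = 20, 21, …, 27.
Since 0 is absent from this list, 8 ∤ 12m + 10 for every m with 20 ≤ m ≤ 27.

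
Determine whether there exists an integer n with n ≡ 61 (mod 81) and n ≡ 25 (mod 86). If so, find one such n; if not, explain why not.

gcd(81, 86) = 1, so the Chinese Remainder Theorem guarantees exactly one residue class mod 6966 satisfying both.
Write n = 61 + 81t and require 61 + 81t ≡ 25 (mod 86), i.e. 81t ≡ 50 (mod 86).
Since 81·17 = 1377 = 16·86 + 1, the inverse of 81 mod 86 is 17.
Therefore t ≡ 17·50 = 850 ≡ 76 (mod 86).
Taking t = 76 gives n = 61 + 81·76 = 6217.
Verify: 6217 = 76·81 + 61 and 6217 = 72·86 + 25. ✓

n = 6217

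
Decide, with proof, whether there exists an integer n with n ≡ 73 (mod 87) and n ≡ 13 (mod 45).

n = 508

gcd(87, 45) = 3. A simultaneous solution exists iff 73 ≡ 13 (mod 3); here 73 mod 3 = 1 = 13 mod 3, so it does.
Step through n = 73, 73 + 87, 73 + 2·87, …: the values 73, 160, 247, 334, 421, 508 reduce mod 45 to 28, 25, 22, 19, 16, 13. The value 508 hits 13.
Indeed 508 ≡ 73 (mod 87) and 508 ≡ 13 (mod 45).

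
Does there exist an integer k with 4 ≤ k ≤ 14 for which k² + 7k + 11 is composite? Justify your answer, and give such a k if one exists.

At k = 14: 14² + 7·14 + 11 = 305 = 5·61, which is composite.

k = 14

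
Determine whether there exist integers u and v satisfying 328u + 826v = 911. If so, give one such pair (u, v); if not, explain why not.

No, no such integers exist.

gcd(328, 826) = 2, so every integer of the form 328u + 826v is a multiple of 2.
But 911 is not a multiple of 2 (it leaves remainder 1).
Therefore 328u + 826v = 911 has no solution in integers.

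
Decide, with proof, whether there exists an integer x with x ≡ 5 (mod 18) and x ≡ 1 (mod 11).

x = 23

gcd(18, 11) = 1, so the Chinese Remainder Theorem guarantees exactly one residue class mod 198 satisfying both.
Write x = 5 + 18t and require 5 + 18t ≡ 1 (mod 11), i.e. 18t ≡ 7 (mod 11).
18 ≡ 7 (mod 11), so this reads 7t ≡ 7 (mod 11). Since 7·8 = 56 = 5·11 + 1, the inverse of 7 mod 11 is 8.
Multiplying by 8: t ≡ 8·7 = 56 ≡ 1 (mod 11).
Taking t = 1 gives x = 5 + 18·1 = 23.
Check: 23 mod 18 = 5, 23 mod 11 = 1. ✓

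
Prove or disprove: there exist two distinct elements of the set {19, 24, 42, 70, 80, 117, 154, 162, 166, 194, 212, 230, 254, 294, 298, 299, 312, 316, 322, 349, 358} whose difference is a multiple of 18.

24 mod 18 = 6 and 42 mod 18 = 6, so 42 − 24 = 18 = 1·18.

The pair (24, 42) works.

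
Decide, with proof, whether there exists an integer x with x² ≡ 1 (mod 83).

x = 82 works: 82² = 6724, and 6724 − 1 = 6723 = 81·83.

x = 82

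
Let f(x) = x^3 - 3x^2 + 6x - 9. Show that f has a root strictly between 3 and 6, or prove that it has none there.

No.

Evaluate at the endpoints: f(3) = 9, f(6) = 135 — same sign (positive).
The derivative f'(x) = 3x^2 - 6x + 6 is a quadratic with discriminant (-6)² − 4·3·6 = -36 < 0; it never vanishes, so it is always positive (sign of the leading coefficient).
So f is strictly increasing; between 3 and 6 its values lie between f(3) = 9 and f(6) = 135, all positive. Therefore f has no root in (3, 6).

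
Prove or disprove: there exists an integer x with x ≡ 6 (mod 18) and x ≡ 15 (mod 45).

x = 60

gcd(18, 45) = 9. A simultaneous solution exists iff 6 ≡ 15 (mod 9); here 6 mod 9 = 6 = 15 mod 9, so it does.
Step through x = 6, 6 + 18, 6 + 2·18, …: the values 6, 24, 42, 60 reduce mod 45 to 6, 24, 42, 15. The value 60 hits 15.
Verify: 60 = 3·18 + 6 and 60 = 1·45 + 15. ✓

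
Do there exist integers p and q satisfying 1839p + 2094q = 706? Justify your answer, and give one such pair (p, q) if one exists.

gcd(1839, 2094) = 3, so every integer of the form 1839p + 2094q is a multiple of 3.
However 706 leaves remainder 1 on division by 3.
Hence no integers p, q satisfy the equation.

No such integers exist.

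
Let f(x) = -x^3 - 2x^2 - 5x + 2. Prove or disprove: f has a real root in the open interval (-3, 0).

f(-3) = 26 and f(0) = 2, both positive.
f'(x) = -3x^2 - 4x - 5 has discriminant (-4)² − 4·(-3)·(-5) = -44 < 0, so f' has no real roots and is negative for every real x.
So f is strictly decreasing; between -3 and 0 its values lie between f(-3) = 26 and f(0) = 2, all positive. Therefore f has no root in (-3, 0).

No.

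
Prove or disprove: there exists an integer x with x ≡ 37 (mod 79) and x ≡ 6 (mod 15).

gcd(79, 15) = 1, so the Chinese Remainder Theorem guarantees exactly one residue class mod 1185 satisfying both.
Any solution of the first congruence is x = 37 + 79t; substituting into the second, 79t ≡ 6 − 37 ≡ 14 (mod 15).
79 ≡ 4 (mod 15), so this reads 4t ≡ 14 (mod 15). Invert 4 mod 15 by the Euclidean algorithm: 15 = 3·4 + 3, 4 = 1·3 + 1, 3 = 3·1 + 0; back-substituting, 1 = 4 − 1·3 = 4 − (15 − 3·4) = −15 + 4·4. Hence 4·4 ≡ 1, so 4⁻¹ ≡ 4 (mod 15).
Therefore t ≡ 4·14 = 56 ≡ 11 (mod 15).
With t = 11: x = 37 + 79·11 = 906.
Verify: 906 = 11·79 + 37 and 906 = 60·15 + 6. ✓

x = 906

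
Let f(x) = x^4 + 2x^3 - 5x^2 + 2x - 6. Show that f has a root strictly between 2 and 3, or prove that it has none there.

f(2) = 10 and f(3) = 90, both positive, so a sign-change argument is unavailable; we show f keeps this sign on the whole interval.
Shift to the endpoint 2: with x = 2 + u (0 < u < 1), one computes f(2 + u) = u^4 + 10u^3 + 31u^2 + 38u + 10.
All 5 nonzero coefficients of this polynomial in u are positive; hence for u > 0 the value is a sum of positive terms (the constant 10 among them).
So f is strictly positive on (2, 3); no root exists in the interval.

No such root exists.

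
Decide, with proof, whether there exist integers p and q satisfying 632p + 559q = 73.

p = 1, q = -1

632 and 559 are coprime, so 632p + 559q ranges over all of ℤ.
Euclidean algorithm: 632 = 1·559 + 73, 559 = 7·73 + 48, 73 = 1·48 + 25, 48 = 1·25 + 23, 25 = 1·23 + 2, 23 = 11·2 + 1, 2 = 2·1 + 0.
Working back up the chain: 1 = 23 − 11·2 = 23 − 11·(25 − 1·23) = −11·25 + 12·23 = −11·25 + 12·(48 − 1·25) = 12·48 − 23·25 = 12·48 − 23·(73 − 1·48) = −23·73 + 35·48 = −23·73 + 35·(559 − 7·73) = 35·559 − 268·73 = 35·559 − 268·(632 − 1·559) = −268·632 + 303·559. So 632·(-268) + 559·303 = 1.
Times 73: 632·(-19564) + 559·22119 = 73, so (-19564, 22119) solves it.
The general solution is p = -19564 + 559k, q = 22119 − 632k; taking k = 35 gives the smaller pair p = 1, q = -1.
Indeed 632·1 + 559·(-1) = 632 − 559 = 73.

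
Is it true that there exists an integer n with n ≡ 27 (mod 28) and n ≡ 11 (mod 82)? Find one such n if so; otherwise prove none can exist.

n = 503

The moduli are not coprime: gcd(28, 82) = 2. Compatibility requires 2 ∣ (11 − 27) = -16, which holds, so solutions exist.
Put n = 27 + 28t, so we need 28t ≡ 66 (mod 82), equivalently (divide by 2) 14t ≡ 33 (mod 41).
Note 14·3 = 42 ≡ 1 (mod 41) (as 42 − 1 = 1·41), so 14⁻¹ ≡ 3.
Therefore t ≡ 3·33 = 99 ≡ 17 (mod 41).
Then n = 27 + 28·17 = 503.
Verify: 503 = 17·28 + 27 and 503 = 6·82 + 11. ✓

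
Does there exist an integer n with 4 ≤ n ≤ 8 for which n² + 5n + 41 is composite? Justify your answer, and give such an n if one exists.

n = 8

At n = 8: 8² + 5·8 + 41 = 145 = 5·29, which is composite.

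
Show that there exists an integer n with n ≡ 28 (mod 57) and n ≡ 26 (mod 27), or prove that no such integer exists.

gcd(57, 27) = 3. If n ≡ 28 (mod 57) and n ≡ 26 (mod 27), then n ≡ 28 (mod 3) and n ≡ 26 (mod 3).
But 28 mod 3 = 1 while 26 mod 3 = 2, a contradiction.
Therefore no such n exists.

No, no such integer exists.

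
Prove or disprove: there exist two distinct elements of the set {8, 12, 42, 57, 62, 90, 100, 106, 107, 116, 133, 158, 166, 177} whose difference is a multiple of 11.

8 and 107 are such a pair.

Both 8 and 107 leave remainder 8 on division by 11; their difference 99 = 9·11 is a multiple of 11.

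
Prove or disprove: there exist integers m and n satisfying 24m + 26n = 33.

No such integers exist.

gcd(24, 26) = 2, so every integer of the form 24m + 26n is a multiple of 2.
But 33 = 2·16 + 1, so 2 ∤ 33.
Hence no integers m, n satisfy the equation.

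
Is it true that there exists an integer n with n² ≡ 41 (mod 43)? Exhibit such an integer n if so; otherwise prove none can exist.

Take n = 16. Then 16² = 256 = 5·43 + 41, so 16² ≡ 41 (mod 43).

n = 16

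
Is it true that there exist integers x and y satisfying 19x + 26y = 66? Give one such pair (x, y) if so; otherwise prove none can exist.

x = 24, y = -15

Since gcd(19, 26) = 1, every integer is an integer combination of 19 and 26.
Dividing repeatedly: 26 = 1·19 + 7, 19 = 2·7 + 5, 7 = 1·5 + 2, 5 = 2·2 + 1, 2 = 2·1 + 0.
Unwinding: 1 = 5 − 2·2 = 5 − 2·(7 − 1·5) = −2·7 + 3·5 = −2·7 + 3·(19 − 2·7) = 3·19 − 8·7 = 3·19 − 8·(26 − 1·19) = −8·26 + 11·19, i.e. 19·11 + 26·(-8) = 1.
Multiplying through by 66: x = 11·66 = 726, y = (-8)·66 = -528 is a solution.
Subtracting 27·26 from x and adding 27·19 to y gives the tidier solution (24, -15).
Indeed 19·24 + 26·(-15) = 456 − 390 = 66.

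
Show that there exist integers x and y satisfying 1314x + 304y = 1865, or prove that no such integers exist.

Both 1314 and 304 are divisible by gcd(1314, 304) = 2, hence so is any combination 1314x + 304y.
But 1865 = 2·932 + 1, so 2 ∤ 1865.
Therefore 1314x + 304y = 1865 has no solution in integers.

There are no such integers.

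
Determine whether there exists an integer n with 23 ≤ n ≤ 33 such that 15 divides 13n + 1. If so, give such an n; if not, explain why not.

n = 23

Try n = 23: 13·23 + 1 = 300 = 20·15, which is divisible by 15.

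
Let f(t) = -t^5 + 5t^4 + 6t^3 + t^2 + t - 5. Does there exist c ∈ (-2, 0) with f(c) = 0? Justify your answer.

Yes, such a c exists.

f(-2) = 61 and f(0) = -5, which have opposite signs.
f is continuous everywhere (it is a polynomial), in particular on [-2, 0].
The Intermediate Value Theorem then guarantees some c ∈ (-2, 0) with f(c) = 0.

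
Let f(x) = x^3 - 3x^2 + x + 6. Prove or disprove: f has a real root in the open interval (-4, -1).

Such a root exists.

f(-4) = -110 and f(-1) = 1, which have opposite signs.
As a polynomial, f is continuous on every closed interval.
By the Intermediate Value Theorem, f takes the value 0 somewhere in the open interval.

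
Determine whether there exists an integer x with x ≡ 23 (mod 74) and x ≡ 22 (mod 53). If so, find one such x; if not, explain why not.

x = 393

Since 74 and 53 share no common factor, CRT says the pair of congruences has a solution (unique mod 3922).
Write x = 23 + 74t and require 23 + 74t ≡ 22 (mod 53), i.e. 74t ≡ 52 (mod 53).
74 ≡ 21 (mod 53), so this reads 21t ≡ 52 (mod 53). Invert 21 mod 53 by the Euclidean algorithm: 53 = 2·21 + 11, 21 = 1·11 + 10, 11 = 1·10 + 1, 10 = 10·1 + 0; back-substituting, 1 = 11 − 1·10 = 11 − (21 − 1·11) = −21 + 2·11 = −21 + 2·(53 − 2·21) = 2·53 − 5·21. Hence 21·(-5) ≡ 1, so 21⁻¹ ≡ -5 ≡ 48 (mod 53).
Therefore t ≡ 48·52 = 2496 ≡ 5 (mod 53).
With t = 5: x = 23 + 74·5 = 393.
Indeed 393 ≡ 23 (mod 74) and 393 ≡ 22 (mod 53).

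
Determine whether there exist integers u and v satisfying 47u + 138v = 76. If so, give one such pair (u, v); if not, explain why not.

47 and 138 are coprime, so 47u + 138v ranges over all of ℤ.
Dividing repeatedly: 138 = 2·47 + 44, 47 = 1·44 + 3, 44 = 14·3 + 2, 3 = 1·2 + 1, 2 = 2·1 + 0.
Back-substituting, 1 = 3 − 1·2 = 3 − (44 − 14·3) = −44 + 15·3 = −44 + 15·(47 − 1·44) = 15·47 − 16·44 = 15·47 − 16·(138 − 2·47) = −16·138 + 47·47; that is, 47·47 + 138·(-16) = 1.
Multiplying through by 76: u = 47·76 = 3572, v = (-16)·76 = -1216 is a solution.
Shifting by a multiple of (138, −47) keeps it a solution: u = 3572 − 25·138 = 122, v = -1216 + 25·47 = -41.
Check: 47·122 + 138·(-41) = 5734 − 5658 = 76. ✓

u = 122, v = -41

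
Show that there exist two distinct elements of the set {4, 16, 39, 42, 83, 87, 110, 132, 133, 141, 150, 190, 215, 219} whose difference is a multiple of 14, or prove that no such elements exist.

Residues mod 14: 4↦4, 16↦2, 39↦11, 42↦0, 83↦13, 87↦3, 110↦12, 132↦6, 133↦7, 141↦1, 150↦10, 190↦8, 215↦5, 219↦9.
These 14 residues are pairwise different, hence no difference of two elements is divisible by 14.

No such pair exists.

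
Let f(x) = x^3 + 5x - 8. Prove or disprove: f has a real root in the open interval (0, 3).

Such a root exists.

f(0) = -8 and f(3) = 34, which have opposite signs.
Since f is a polynomial it is continuous on [0, 3].
By the Intermediate Value Theorem, f takes the value 0 somewhere in the open interval.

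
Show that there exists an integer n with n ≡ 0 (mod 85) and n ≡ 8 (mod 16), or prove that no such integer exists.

n = 680

Since 85 and 16 share no common factor, CRT says the pair of congruences has a solution (unique mod 1360).
Write n = 0 + 85t and require 0 + 85t ≡ 8 (mod 16), i.e. 85t ≡ 8 (mod 16).
85 ≡ 5 (mod 16), so this reads 5t ≡ 8 (mod 16). Note 5·13 = 65 ≡ 1 (mod 16) (as 65 − 1 = 4·16), so 5⁻¹ ≡ 13.
Therefore t ≡ 13·8 = 104 ≡ 8 (mod 16).
With t = 8: n = 0 + 85·8 = 680.
Indeed 680 ≡ 0 (mod 85) and 680 ≡ 8 (mod 16).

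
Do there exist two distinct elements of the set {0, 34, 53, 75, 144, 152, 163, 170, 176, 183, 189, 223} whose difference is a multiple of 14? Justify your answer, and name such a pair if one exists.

No, no such pair exists.

Residues mod 14: 0↦0, 34↦6, 53↦11, 75↦5, 144↦4, 152↦12, 163↦9, 170↦2, 176↦8, 183↦1, 189↦7, 223↦13.
All 12 residues are distinct, so no two elements differ by a multiple of 14.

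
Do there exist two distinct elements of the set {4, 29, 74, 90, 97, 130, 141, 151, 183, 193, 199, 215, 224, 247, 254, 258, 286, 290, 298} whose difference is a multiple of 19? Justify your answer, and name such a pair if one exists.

Residues mod 19: 4↦4, 29↦10, 74↦17, 90↦14, 97↦2, 130↦16, 141↦8, 151↦18, 183↦12, 193↦3, 199↦9, 215↦6, 224↦15, 247↦0, 254↦7, 258↦11, 286↦1, 290↦5, 298↦13.
No residue repeats among the 19 elements, so no pair has difference ≡ 0 (mod 19).

No such pair exists.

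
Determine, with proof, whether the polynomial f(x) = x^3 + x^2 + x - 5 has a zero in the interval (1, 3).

f(1) = -2 and f(3) = 34, which have opposite signs.
Since f is a polynomial it is continuous on [1, 3].
By the Intermediate Value Theorem, f takes the value 0 somewhere in the open interval.

Yes, f has a root in the interval.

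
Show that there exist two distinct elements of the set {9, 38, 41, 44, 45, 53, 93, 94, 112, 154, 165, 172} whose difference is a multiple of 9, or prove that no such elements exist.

Reduce each element mod 9: 9↦0, 38↦2, 41↦5, 44↦8, 45↦0, 53↦8, 93↦3, 94↦4, 112↦4, 154↦1, 165↦3, 172↦1. The residue 0 repeats (at 9 and 45), and 45 − 9 = 36 = 4·9.

The pair (9, 45) works.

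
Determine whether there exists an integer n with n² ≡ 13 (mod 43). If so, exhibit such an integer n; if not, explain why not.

n = 20

n = 20 works: 20² = 400, and 400 − 13 = 387 = 9·43.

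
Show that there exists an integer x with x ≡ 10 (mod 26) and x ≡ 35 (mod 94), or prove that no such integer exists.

No such integer exists.

gcd(26, 94) = 2. If x ≡ 10 (mod 26) and x ≡ 35 (mod 94), then x ≡ 10 (mod 2) and x ≡ 35 (mod 2).
These are incompatible: 10 − 35 = -25 is not divisible by 2.
Hence the system has no solution.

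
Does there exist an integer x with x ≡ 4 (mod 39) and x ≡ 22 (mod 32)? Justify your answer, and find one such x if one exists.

The moduli 39 and 32 are coprime, so by the Chinese Remainder Theorem a unique solution modulo 1248 exists.
Write x = 4 + 39t and require 4 + 39t ≡ 22 (mod 32), i.e. 39t ≡ 18 (mod 32).
39 ≡ 7 (mod 32), so this reads 7t ≡ 18 (mod 32). Since 7·23 = 161 = 5·32 + 1, the inverse of 7 mod 32 is 23.
Multiplying by 23: t ≡ 23·18 = 414 ≡ 30 (mod 32).
Taking t = 30 gives x = 4 + 39·30 = 1174.
Indeed 1174 ≡ 4 (mod 39) and 1174 ≡ 22 (mod 32).

x = 1174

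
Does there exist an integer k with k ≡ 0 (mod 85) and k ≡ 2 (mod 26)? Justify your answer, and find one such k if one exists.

The moduli 85 and 26 are coprime, so by the Chinese Remainder Theorem a unique solution modulo 2210 exists.
Any solution of the first congruence is k = 0 + 85t; substituting into the second, 85t ≡ 2 − 0 ≡ 2 (mod 26).
85 ≡ 7 (mod 26), so this reads 7t ≡ 2 (mod 26). Note 7·15 = 105 ≡ 1 (mod 26) (as 105 − 1 = 4·26), so 7⁻¹ ≡ 15.
Therefore t ≡ 15·2 = 30 ≡ 4 (mod 26).
With t = 4: k = 0 + 85·4 = 340.
Verify: 340 = 4·85 + 0 and 340 = 13·26 + 2. ✓

k = 340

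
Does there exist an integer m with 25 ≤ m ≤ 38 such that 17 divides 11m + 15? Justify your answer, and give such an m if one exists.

m = 28

Try m = 28: 11·28 + 15 = 323 = 19·17, which is divisible by 17.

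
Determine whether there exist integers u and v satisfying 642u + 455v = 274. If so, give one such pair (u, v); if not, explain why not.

u = 437, v = -616

Since gcd(642, 455) = 1, every integer is an integer combination of 642 and 455.
Dividing repeatedly: 642 = 1·455 + 187, 455 = 2·187 + 81, 187 = 2·81 + 25, 81 = 3·25 + 6, 25 = 4·6 + 1, 6 = 6·1 + 0.
Working back up the chain: 1 = 25 − 4·6 = 25 − 4·(81 − 3·25) = −4·81 + 13·25 = −4·81 + 13·(187 − 2·81) = 13·187 − 30·81 = 13·187 − 30·(455 − 2·187) = −30·455 + 73·187 = −30·455 + 73·(642 − 1·455) = 73·642 − 103·455. So 642·73 + 455·(-103) = 1.
Scaling by 274 gives the particular solution (u, v) = (20002, -28222).
Subtracting 43·455 from u and adding 43·642 to v gives the tidier solution (437, -616).
Check: 642·437 + 455·(-616) = 280554 − 280280 = 274. ✓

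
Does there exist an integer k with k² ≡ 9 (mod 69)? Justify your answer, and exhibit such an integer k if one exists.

Take k = 3. Then 3² = 9, and since 0 ≤ 9 < 69 this is already reduced: 3² ≡ 9 (mod 69).

k = 3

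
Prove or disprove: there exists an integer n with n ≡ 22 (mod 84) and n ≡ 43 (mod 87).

gcd(84, 87) = 3. A simultaneous solution exists iff 22 ≡ 43 (mod 3); here 22 mod 3 = 1 = 43 mod 3, so it does.
Write n = 22 + 84t. Then 84t ≡ 43 − 22 ≡ 21 (mod 87); dividing through by 3 gives 28t ≡ 7 (mod 29).
To invert 28 modulo 29: 29 = 1·28 + 1, 28 = 28·1 + 0, and unwinding, 1 = 29 − 1·28. Thus 28⁻¹ ≡ -1 ≡ 28 (mod 29).
Therefore t ≡ 28·7 = 196 ≡ 22 (mod 29).
Then n = 22 + 84·22 = 1870.
Indeed 1870 ≡ 22 (mod 84) and 1870 ≡ 43 (mod 87).

n = 1870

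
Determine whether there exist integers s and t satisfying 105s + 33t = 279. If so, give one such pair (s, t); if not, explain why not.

s = 8, t = -17

Since gcd(105, 33) = 3 and 279 = 3·93, Bézout's identity guarantees a solution.
Dividing through by 3 reduces the equation to 35s + 11t = 93.
Dividing repeatedly: 35 = 3·11 + 2, 11 = 5·2 + 1, 2 = 2·1 + 0.
Working back up the chain: 1 = 11 − 5·2 = 11 − 5·(35 − 3·11) = −5·35 + 16·11. So 35·(-5) + 11·16 = 1.
Scaling by 93 gives the particular solution (s, t) = (-465, 1488).
Shifting by a multiple of (11, −35) keeps it a solution: s = -465 + 43·11 = 8, t = 1488 − 43·35 = -17.
Indeed 105·8 + 33·(-17) = 840 − 561 = 279.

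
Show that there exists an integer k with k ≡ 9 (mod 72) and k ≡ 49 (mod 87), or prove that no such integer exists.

Reduce both congruences modulo 3, which divides 72 and 87: they say k ≡ 9 (mod 3) and k ≡ 49 (mod 3).
These are incompatible: 9 − 49 = -40 is not divisible by 3.
Therefore no such k exists.

No such integer exists.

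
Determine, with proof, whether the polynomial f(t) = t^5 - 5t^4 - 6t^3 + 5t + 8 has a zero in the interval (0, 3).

f(0) = 8 and f(3) = -301, which have opposite signs.
Since f is a polynomial it is continuous on [0, 3].
By the Intermediate Value Theorem f must vanish at some point of (0, 3).

Yes, f has a root in the interval.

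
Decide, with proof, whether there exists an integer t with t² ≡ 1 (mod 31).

Take t = 30. Then 30² = 900 = 29·31 + 1, so 30² ≡ 1 (mod 31).

t = 30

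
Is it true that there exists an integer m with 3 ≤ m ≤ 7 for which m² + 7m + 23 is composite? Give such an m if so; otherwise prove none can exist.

At m = 7: 7² + 7·7 + 23 = 121 = 11·11, which is composite.

m = 7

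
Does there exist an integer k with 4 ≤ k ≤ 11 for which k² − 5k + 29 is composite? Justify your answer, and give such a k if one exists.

k = 11

At k = 11: 11² − 5·11 + 29 = 95 = 5·19, which is composite.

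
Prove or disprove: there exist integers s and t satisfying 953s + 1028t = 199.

s = 107, t = -99

953 and 1028 are coprime, so 953s + 1028t ranges over all of ℤ.
Run the Euclidean algorithm on 1028 and 953: 1028 = 1·953 + 75, 953 = 12·75 + 53, 75 = 1·53 + 22, 53 = 2·22 + 9, 22 = 2·9 + 4, 9 = 2·4 + 1, 4 = 4·1 + 0.
Back-substituting, 1 = 9 − 2·4 = 9 − 2·(22 − 2·9) = −2·22 + 5·9 = −2·22 + 5·(53 − 2·22) = 5·53 − 12·22 = 5·53 − 12·(75 − 1·53) = −12·75 + 17·53 = −12·75 + 17·(953 − 12·75) = 17·953 − 216·75 = 17·953 − 216·(1028 − 1·953) = −216·1028 + 233·953; that is, 953·233 + 1028·(-216) = 1.
Scaling by 199 gives the particular solution (s, t) = (46367, -42984).
The general solution is s = 46367 + 1028k, t = -42984 − 953k; taking k = -45 gives the smaller pair s = 107, t = -99.
Indeed 953·107 + 1028·(-99) = 101971 − 101772 = 199.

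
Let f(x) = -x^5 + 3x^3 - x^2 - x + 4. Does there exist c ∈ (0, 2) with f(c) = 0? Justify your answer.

f(0) = 4 and f(2) = -10, which have opposite signs.
Since f is a polynomial it is continuous on [0, 2].
The Intermediate Value Theorem then guarantees some c ∈ (0, 2) with f(c) = 0.

Such a root exists.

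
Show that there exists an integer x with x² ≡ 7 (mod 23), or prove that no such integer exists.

Apply Euler's criterion with the prime 23: 7 is a quadratic residue iff 7^11 ≡ 1 (mod 23), and a non-residue iff it is ≡ −1.
Repeated squaring mod 23: 7^2 = 49 ≡ 3; 7^4 ≡ 3² = 9 ≡ 9; 7^8 ≡ 9² = 81 ≡ 12.
Since 11 = 8 + 2 + 1, 7^11 ≡ 12 · 3 · 7; multiplying out mod 23: 12·3 = 36 ≡ 13, then 13·7 = 91 ≡ 22. Thus 7^11 ≡ 22 ≡ −1 (mod 23).
The value −1 means 7 is a non-residue modulo 23, so x² ≡ 7 (mod 23) is impossible.

No such integer exists.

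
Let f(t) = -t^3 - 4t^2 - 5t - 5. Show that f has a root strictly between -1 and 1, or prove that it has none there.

f(-1) = -3 and f(1) = -15, both negative, so a sign-change argument is unavailable; we show f keeps this sign on the whole interval.
Substitute t = -1 + u, where 0 < u < 2 on the interval. Expanding, f(-1 + u) = -u^3 - u^2 - 3.
The nonzero coefficients here are all negative, so for u > 0 every term is negative (or zero), and the constant term -3 is strictly negative.
Therefore f(t) < 0 throughout (-1, 1), and f has no zero there.

No such root exists.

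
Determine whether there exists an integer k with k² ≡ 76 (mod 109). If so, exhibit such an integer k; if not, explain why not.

There is no such integer.

Apply Euler's criterion with the prime 109: 76 is a quadratic residue iff 76^54 ≡ 1 (mod 109), and a non-residue iff it is ≡ −1.
Squaring successively (mod 109): 76^2 = 5776 ≡ 108; 76^4 ≡ 108² = 11664 ≡ 1; 76^8 ≡ 1² = 1 ≡ 1; 76^16 ≡ 1² = 1 ≡ 1; 76^32 ≡ 1² = 1 ≡ 1.
Since 54 = 32 + 16 + 4 + 2, 76^54 ≡ 1 · 1 · 1 · 108; multiplying out mod 109: 1·1 = 1 ≡ 1, then 1·1 = 1 ≡ 1, then 1·108 = 108 ≡ 108. Thus 76^54 ≡ 108 ≡ −1 (mod 109).
By Euler's criterion 76 is a quadratic non-residue mod 109: no k satisfies k² ≡ 76 (mod 109).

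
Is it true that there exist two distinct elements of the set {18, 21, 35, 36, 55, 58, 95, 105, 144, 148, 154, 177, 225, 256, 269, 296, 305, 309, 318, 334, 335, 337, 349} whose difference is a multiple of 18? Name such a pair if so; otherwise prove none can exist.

Reduce each element mod 18: 18↦0, 21↦3, 35↦17, 36↦0, 55↦1, 58↦4, 95↦5, 105↦15, 144↦0, 148↦4, 154↦10, 177↦15, 225↦9, 256↦4, 269↦17, 296↦8, 305↦17, 309↦3, 318↦12, 334↦10, 335↦11, 337↦13, 349↦7. The residue 0 repeats (at 18 and 36), and 36 − 18 = 18 = 1·18.

18 and 36 are such a pair.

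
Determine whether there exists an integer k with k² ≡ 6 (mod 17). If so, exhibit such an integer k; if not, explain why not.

No such integer exists.

Squares mod 17 repeat after k = 8 (as (−k)² = k²); for k = 0..8 they are 0, 1, 4, 9, 16, 8, 2, 15, 13.
The set of squares mod 17 is therefore {0, 1, 2, 4, 8, 9, 13, 15, 16}, which does not contain 6.
Therefore k² ≡ 6 (mod 17) has no solution.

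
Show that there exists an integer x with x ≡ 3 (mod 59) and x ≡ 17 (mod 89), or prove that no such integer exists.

gcd(59, 89) = 1, so the Chinese Remainder Theorem guarantees exactly one residue class mod 5251 satisfying both.
Write x = 3 + 59t and require 3 + 59t ≡ 17 (mod 89), i.e. 59t ≡ 14 (mod 89).
Invert 59 mod 89 by the Euclidean algorithm: 89 = 1·59 + 30, 59 = 1·30 + 29, 30 = 1·29 + 1, 29 = 29·1 + 0; back-substituting, 1 = 30 − 1·29 = 30 − (59 − 1·30) = −59 + 2·30 = −59 + 2·(89 − 1·59) = 2·89 − 3·59. Hence 59·(-3) ≡ 1, so 59⁻¹ ≡ -3 ≡ 86 (mod 89).
Therefore t ≡ 86·14 = 1204 ≡ 47 (mod 89).
Taking t = 47 gives x = 3 + 59·47 = 2776.
Verify: 2776 = 47·59 + 3 and 2776 = 31·89 + 17. ✓

x = 2776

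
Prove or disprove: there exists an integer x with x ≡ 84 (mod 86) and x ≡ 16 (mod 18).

gcd(86, 18) = 2. A simultaneous solution exists iff 84 ≡ 16 (mod 2); here 84 mod 2 = 0 = 16 mod 2, so it does.
Put x = 84 + 86t, so we need 86t ≡ 4 (mod 18), equivalently (divide by 2) 43t ≡ 2 (mod 9).
43 ≡ 7 (mod 9), so this reads 7t ≡ 2 (mod 9). Invert 7 mod 9 by the Euclidean algorithm: 9 = 1·7 + 2, 7 = 3·2 + 1, 2 = 2·1 + 0; back-substituting, 1 = 7 − 3·2 = 7 − 3·(9 − 1·7) = −3·9 + 4·7. Hence 7·4 ≡ 1, so 7⁻¹ ≡ 4 (mod 9).
Therefore t ≡ 4·2 = 8 (mod 9).
Then x = 84 + 86·8 = 772.
Verify: 772 = 8·86 + 84 and 772 = 42·18 + 16. ✓

x = 772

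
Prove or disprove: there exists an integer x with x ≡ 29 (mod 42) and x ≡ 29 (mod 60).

x = 29

gcd(42, 60) = 6. A simultaneous solution exists iff 29 ≡ 29 (mod 6); here 29 mod 6 = 5 = 29 mod 6, so it does.
In fact x = 29 itself already satisfies 29 mod 60 = 29.
Indeed 29 ≡ 29 (mod 42) and 29 ≡ 29 (mod 60).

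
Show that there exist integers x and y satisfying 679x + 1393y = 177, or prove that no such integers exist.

No, no such integers exist.

Any value of 679x + 1393y is a multiple of gcd(679, 1393) = 7.
But 177 = 7·25 + 2, so 7 ∤ 177.
Hence no integers x, y satisfy the equation.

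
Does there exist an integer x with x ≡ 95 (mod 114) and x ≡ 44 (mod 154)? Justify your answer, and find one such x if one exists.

No, no such integer exists.

Both moduli are multiples of 2 = gcd(114, 154), so any solution would satisfy x ≡ 95 and x ≡ 44 modulo 2 simultaneously.
These are incompatible: 95 − 44 = 51 is not divisible by 2.
Therefore no such x exists.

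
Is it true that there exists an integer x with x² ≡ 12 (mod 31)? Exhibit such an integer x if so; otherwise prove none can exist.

There is no such integer.

Apply Euler's criterion with the prime 31: 12 is a quadratic residue iff 12^15 ≡ 1 (mod 31), and a non-residue iff it is ≡ −1.
Repeated squaring mod 31: 12^2 = 144 ≡ 20; 12^4 ≡ 20² = 400 ≡ 28; 12^8 ≡ 28² = 784 ≡ 9.
Since 15 = 8 + 4 + 2 + 1, 12^15 ≡ 9 · 28 · 20 · 12; multiplying out mod 31: 9·28 = 252 ≡ 4, then 4·20 = 80 ≡ 18, then 18·12 = 216 ≡ 30. Thus 12^15 ≡ 30 ≡ −1 (mod 31).
The value −1 means 12 is a non-residue modulo 31, so x² ≡ 12 (mod 31) is impossible.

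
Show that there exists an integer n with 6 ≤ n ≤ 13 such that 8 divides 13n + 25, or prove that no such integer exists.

For n = 6, 7, …, 10 the values 103, 116, 129, 142, 155 are not multiples of 8. Try n = 11: 13·11 + 25 = 168 = 21·8, which is divisible by 8.

n = 11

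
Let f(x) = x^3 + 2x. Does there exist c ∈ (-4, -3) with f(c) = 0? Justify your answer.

No.

f(-4) = -72 and f(-3) = -33, both negative.
The derivative f'(x) = 3x^2 + 2 is a quadratic with discriminant 0² − 4·3·2 = -24 < 0; it never vanishes, so it is always positive (sign of the leading coefficient).
Hence f is strictly increasing on ℝ, and in particular on [-4, -3]. A strictly monotone function with same-sign endpoint values stays negative on the whole interval, so f has no zero in (-4, -3).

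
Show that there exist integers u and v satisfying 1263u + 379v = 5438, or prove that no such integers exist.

1263 and 379 are coprime, so 1263u + 379v ranges over all of ℤ.
Dividing repeatedly: 1263 = 3·379 + 126, 379 = 3·126 + 1, 126 = 126·1 + 0.
Back-substituting, 1 = 379 − 3·126 = 379 − 3·(1263 − 3·379) = −3·1263 + 10·379; that is, 1263·(-3) + 379·10 = 1.
Scaling by 5438 gives the particular solution (u, v) = (-16314, 54380).
Adding 44·379 to u and subtracting 44·1263 from v gives the tidier solution (362, -1192).
Indeed 1263·362 + 379·(-1192) = 457206 − 451768 = 5438.

u = 362, v = -1192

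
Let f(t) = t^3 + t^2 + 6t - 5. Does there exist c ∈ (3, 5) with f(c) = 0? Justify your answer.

Evaluate at the endpoints: f(3) = 49, f(5) = 175 — same sign (positive).
The derivative f'(t) = 3t^2 + 2t + 6 is a quadratic with discriminant 2² − 4·3·6 = -68 < 0; it never vanishes, so it is always positive (sign of the leading coefficient).
So f is strictly increasing; between 3 and 5 its values lie between f(3) = 49 and f(5) = 175, all positive. Therefore f has no root in (3, 5).

f has no root in that interval.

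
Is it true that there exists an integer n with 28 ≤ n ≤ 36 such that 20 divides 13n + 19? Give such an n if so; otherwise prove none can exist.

No such integer n in that range exists.

For n = 28, 29, …, 36 the values of 13n + 19 modulo 20 are 3, 16, 9, 2, 15, 8, 1, 14, 7 respectively.
None is 0, so 20 never divides 13n + 19 on this range.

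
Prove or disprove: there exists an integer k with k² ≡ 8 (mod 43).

43 is prime, so by Euler's criterion 8 is a square mod 43 iff 8^((43−1)/2) = 8^21 ≡ 1 (mod 43).
Squaring successively (mod 43): 8^2 = 64 ≡ 21; 8^4 ≡ 21² = 441 ≡ 11; 8^8 ≡ 11² = 121 ≡ 35; 8^16 ≡ 35² = 1225 ≡ 21.
Since 21 = 16 + 4 + 1, 8^21 ≡ 21 · 11 · 8; multiplying out mod 43: 21·11 = 231 ≡ 16, then 16·8 = 128 ≡ 42. Thus 8^21 ≡ 42 ≡ −1 (mod 43).
By Euler's criterion 8 is a quadratic non-residue mod 43: no k satisfies k² ≡ 8 (mod 43).

No, no such integer exists.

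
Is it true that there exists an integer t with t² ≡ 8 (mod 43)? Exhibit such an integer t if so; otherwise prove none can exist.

No such integer exists.

Apply Euler's criterion with the prime 43: 8 is a quadratic residue iff 8^21 ≡ 1 (mod 43), and a non-residue iff it is ≡ −1.
Squaring successively (mod 43): 8^2 = 64 ≡ 21; 8^4 ≡ 21² = 441 ≡ 11; 8^8 ≡ 11² = 121 ≡ 35; 8^16 ≡ 35² = 1225 ≡ 21.
Since 21 = 16 + 4 + 1, 8^21 ≡ 21 · 11 · 8; multiplying out mod 43: 21·11 = 231 ≡ 16, then 16·8 = 128 ≡ 42. Thus 8^21 ≡ 42 ≡ −1 (mod 43).
The value −1 means 8 is a non-residue modulo 43, so t² ≡ 8 (mod 43) is impossible.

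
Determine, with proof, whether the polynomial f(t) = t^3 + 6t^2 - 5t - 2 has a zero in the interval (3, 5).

The endpoint values f(3) = 64 and f(5) = 248 are both positive. Claim: f(t) > 0 for every t in (3, 5).
Substitute t = 3 + u, where 0 < u < 2 on the interval. Expanding, f(3 + u) = u^3 + 15u^2 + 58u + 64.
The nonzero coefficients here are all positive, so for u > 0 every term is positive (or zero), and the constant term 64 is strictly positive.
So f is strictly positive on (3, 5); no root exists in the interval.

No such root exists.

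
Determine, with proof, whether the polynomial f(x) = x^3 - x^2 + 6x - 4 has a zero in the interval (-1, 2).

f(-1) = -12 and f(2) = 12, which have opposite signs.
f is continuous everywhere (it is a polynomial), in particular on [-1, 2].
By the Intermediate Value Theorem, f takes the value 0 somewhere in the open interval.

Yes, f has a root in the interval.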